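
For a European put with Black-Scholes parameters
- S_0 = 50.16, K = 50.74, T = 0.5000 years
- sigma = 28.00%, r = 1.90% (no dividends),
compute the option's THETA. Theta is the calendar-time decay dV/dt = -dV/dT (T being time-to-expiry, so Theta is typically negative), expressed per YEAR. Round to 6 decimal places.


d1 = 0.0889103043; d2 = -0.1090795944
phi(d1) = 0.3973685647; exp(-qT) = 1.0000000000; exp(-rT) = 0.9905449824
Theta = -S*exp(-qT)*phi(d1)*sigma/(2*sqrt(T)) + r*K*exp(-rT)*N(-d2) - q*S*exp(-qT)*N(-d1)
N(-d1) = 0.4645765972; N(-d2) = 0.5434303202; sqrt(T) = 0.7071067812
Term 1 = -50.1600 * 1.0000000000 * 0.3973685647 * 0.2800 / (2 * 0.7071067812) = -3.9463360880
Term 2 = 0.0190 * 50.7400 * 0.9905449824 * 0.5434303202 = 0.5189459561
Term 3 = 0 (no dividend yield, q = 0)
Theta = -3.9463360880 + (0.5189459561) + (0.0000000000) = -3.427390

Answer: Theta = -3.427390


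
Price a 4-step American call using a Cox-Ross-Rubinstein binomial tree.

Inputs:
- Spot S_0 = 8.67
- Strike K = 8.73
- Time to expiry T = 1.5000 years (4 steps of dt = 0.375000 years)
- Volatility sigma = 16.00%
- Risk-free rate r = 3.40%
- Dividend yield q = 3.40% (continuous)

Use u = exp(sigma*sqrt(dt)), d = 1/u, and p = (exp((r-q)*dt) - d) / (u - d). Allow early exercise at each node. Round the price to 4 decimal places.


Answer: Price = V(0,0) = 0.5952

Derivation:
dt = T/N = 0.375000
u = exp(sigma*sqrt(dt)) = 1.102940; d = 1/u = 0.906667
p = (exp((r-q)*dt) - d) / (u - d) = 0.475525
Discount per step: exp(-r*dt) = 0.987331
Stock lattice S(k, i) with i counting down-moves:
  k=0: S(0,0) = 8.6700
  k=1: S(1,0) = 9.5625; S(1,1) = 7.8608
  k=2: S(2,0) = 10.5469; S(2,1) = 8.6700; S(2,2) = 7.1271
  k=3: S(3,0) = 11.6326; S(3,1) = 9.5625; S(3,2) = 7.8608; S(3,3) = 6.4619
  k=4: S(4,0) = 12.8300; S(4,1) = 10.5469; S(4,2) = 8.6700; S(4,3) = 7.1271; S(4,4) = 5.8588
Terminal payoffs V(N, i) = max(S_T - K, 0):
  V(4,0) = 4.100012; V(4,1) = 1.816858; V(4,2) = 0.000000; V(4,3) = 0.000000; V(4,4) = 0.000000
Backward induction: V(k, i) = exp(-r*dt) * [p * V(k+1, i) + (1-p) * V(k+1, i+1)]; then take max(V_cont, immediate exercise) for American.
  V(3,0) = exp(-r*dt) * [p*4.100012 + (1-p)*1.816858] = 2.865782; exercise = 2.902554; V(3,0) = max -> 2.902554
  V(3,1) = exp(-r*dt) * [p*1.816858 + (1-p)*0.000000] = 0.853015; exercise = 0.832492; V(3,1) = max -> 0.853015
  V(3,2) = exp(-r*dt) * [p*0.000000 + (1-p)*0.000000] = 0.000000; exercise = 0.000000; V(3,2) = max -> 0.000000
  V(3,3) = exp(-r*dt) * [p*0.000000 + (1-p)*0.000000] = 0.000000; exercise = 0.000000; V(3,3) = max -> 0.000000
  V(2,0) = exp(-r*dt) * [p*2.902554 + (1-p)*0.853015] = 1.804467; exercise = 1.816858; V(2,0) = max -> 1.816858
  V(2,1) = exp(-r*dt) * [p*0.853015 + (1-p)*0.000000] = 0.400491; exercise = 0.000000; V(2,1) = max -> 0.400491
  V(2,2) = exp(-r*dt) * [p*0.000000 + (1-p)*0.000000] = 0.000000; exercise = 0.000000; V(2,2) = max -> 0.000000
  V(1,0) = exp(-r*dt) * [p*1.816858 + (1-p)*0.400491] = 1.060402; exercise = 0.832492; V(1,0) = max -> 1.060402
  V(1,1) = exp(-r*dt) * [p*0.400491 + (1-p)*0.000000] = 0.188031; exercise = 0.000000; V(1,1) = max -> 0.188031
  V(0,0) = exp(-r*dt) * [p*1.060402 + (1-p)*0.188031] = 0.595227; exercise = 0.000000; V(0,0) = max -> 0.595227


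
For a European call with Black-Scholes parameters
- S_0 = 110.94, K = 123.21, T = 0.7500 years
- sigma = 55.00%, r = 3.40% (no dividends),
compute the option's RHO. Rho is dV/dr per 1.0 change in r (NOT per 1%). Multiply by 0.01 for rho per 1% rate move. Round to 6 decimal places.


d1 = 0.0714587436; d2 = -0.4048552285
phi(d1) = 0.3979250097; exp(-qT) = 1.0000000000; exp(-rT) = 0.9748223790
N(d2) = 0.3427919649
Rho = K*T*exp(-rT)*N(d2) = 123.2100 * 0.7500 * 0.9748223790 * 0.3427919649 = 30.879008

Answer: Rho = 30.879008


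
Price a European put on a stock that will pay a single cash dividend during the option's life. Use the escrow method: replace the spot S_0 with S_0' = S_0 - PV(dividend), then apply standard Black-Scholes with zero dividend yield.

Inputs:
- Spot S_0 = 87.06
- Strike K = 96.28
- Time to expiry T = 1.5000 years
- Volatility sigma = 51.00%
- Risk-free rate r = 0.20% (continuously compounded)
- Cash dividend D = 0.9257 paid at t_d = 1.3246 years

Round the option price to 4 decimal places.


Answer: Price = 27.5797

Derivation:
PV(D) = D * exp(-r * t_d) = 0.9257 * 0.99735431 = 0.92325088
S_0' = S_0 - PV(D) = 87.0600 - 0.92325088 = 86.13674912
d1 = (ln(S_0'/K) + (r + sigma^2/2)*T) / (sigma*sqrt(T)) = 0.13888531
d2 = d1 - sigma*sqrt(T) = -0.48573457
exp(-rT) = 0.99700450
N(-d1) = 0.44477039; N(-d2) = 0.68642232
P = K * exp(-rT) * N(-d2) - S_0' * N(-d1) = 96.2800 * 0.99700450 * 0.68642232 - 86.13674912 * 0.44477039 = 27.5797


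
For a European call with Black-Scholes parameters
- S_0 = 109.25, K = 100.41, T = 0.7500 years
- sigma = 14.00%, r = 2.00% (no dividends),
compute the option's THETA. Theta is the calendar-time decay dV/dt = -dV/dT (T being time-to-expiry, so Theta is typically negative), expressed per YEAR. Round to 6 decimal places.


Answer: Theta = -3.926640

Derivation:
d1 = 0.8802697078; d2 = 0.7590261513
phi(d1) = 0.2707996819; exp(-qT) = 1.0000000000; exp(-rT) = 0.9851119396
Theta = -S*exp(-qT)*phi(d1)*sigma/(2*sqrt(T)) - r*K*exp(-rT)*N(d2) + q*S*exp(-qT)*N(d1)
N(d1) = 0.8106433907; N(d2) = 0.7760815434; sqrt(T) = 0.8660254038
Term 1 = -109.2500 * 1.0000000000 * 0.2707996819 * 0.1400 / (2 * 0.8660254038) = -2.3913161880
Term 2 = -0.0200 * 100.4100 * 0.9851119396 * 0.7760815434 = -1.5353235120
Term 3 = 0 (no dividend yield, q = 0)
Theta = -2.3913161880 + (-1.5353235120) + (0.0000000000) = -3.926640


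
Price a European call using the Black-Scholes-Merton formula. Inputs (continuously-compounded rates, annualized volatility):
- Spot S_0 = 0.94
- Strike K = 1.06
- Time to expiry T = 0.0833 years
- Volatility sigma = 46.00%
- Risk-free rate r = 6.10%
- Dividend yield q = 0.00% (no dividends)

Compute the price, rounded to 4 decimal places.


d1 = (ln(S/K) + (r - q + 0.5*sigma^2) * T) / (sigma * sqrt(T)) = -0.80029128
d2 = d1 - sigma * sqrt(T) = -0.93305528
exp(-rT) = 0.99493159; exp(-qT) = 1.00000000
C = S_0 * exp(-qT) * N(d1) - K * exp(-rT) * N(d2)
N(d1) = 0.21177103; N(d2) = 0.17539571
C = 0.9400 * 1.00000000 * 0.21177103 - 1.0600 * 0.99493159 * 0.17539571 = 0.0141

Answer: Price = 0.0141


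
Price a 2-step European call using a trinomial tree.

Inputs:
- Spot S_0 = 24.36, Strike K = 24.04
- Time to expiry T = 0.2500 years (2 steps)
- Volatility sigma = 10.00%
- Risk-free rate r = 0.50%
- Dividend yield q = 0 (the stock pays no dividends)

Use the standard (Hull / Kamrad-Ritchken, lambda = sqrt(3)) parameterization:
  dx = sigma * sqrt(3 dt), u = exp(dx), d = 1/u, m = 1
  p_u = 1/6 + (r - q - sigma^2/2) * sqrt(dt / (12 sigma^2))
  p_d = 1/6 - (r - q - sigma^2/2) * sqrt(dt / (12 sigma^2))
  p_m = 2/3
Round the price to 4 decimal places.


Answer: Price = V(0,0) = 0.6692

Derivation:
dt = T/N = 0.125000; dx = sigma*sqrt(3*dt) = 0.061237
u = exp(dx) = 1.063151; d = 1/u = 0.940600
p_u = 0.166667, p_m = 0.666667, p_d = 0.166667
Discount per step: exp(-r*dt) = 0.999375
Stock lattice S(k, j) with j the centered position index:
  k=0: S(0,+0) = 24.3600
  k=1: S(1,-1) = 22.9130; S(1,+0) = 24.3600; S(1,+1) = 25.8984
  k=2: S(2,-2) = 21.5520; S(2,-1) = 22.9130; S(2,+0) = 24.3600; S(2,+1) = 25.8984; S(2,+2) = 27.5339
Terminal payoffs V(N, j) = max(S_T - K, 0):
  V(2,-2) = 0.000000; V(2,-1) = 0.000000; V(2,+0) = 0.320000; V(2,+1) = 1.858361; V(2,+2) = 3.493871
Backward induction: V(k, j) = exp(-r*dt) * [p_u * V(k+1, j+1) + p_m * V(k+1, j) + p_d * V(k+1, j-1)]
  V(1,-1) = exp(-r*dt) * [p_u*0.320000 + p_m*0.000000 + p_d*0.000000] = 0.053300
  V(1,+0) = exp(-r*dt) * [p_u*1.858361 + p_m*0.320000 + p_d*0.000000] = 0.522733
  V(1,+1) = exp(-r*dt) * [p_u*3.493871 + p_m*1.858361 + p_d*0.320000] = 1.873381
  V(0,+0) = exp(-r*dt) * [p_u*1.873381 + p_m*0.522733 + p_d*0.053300] = 0.669184


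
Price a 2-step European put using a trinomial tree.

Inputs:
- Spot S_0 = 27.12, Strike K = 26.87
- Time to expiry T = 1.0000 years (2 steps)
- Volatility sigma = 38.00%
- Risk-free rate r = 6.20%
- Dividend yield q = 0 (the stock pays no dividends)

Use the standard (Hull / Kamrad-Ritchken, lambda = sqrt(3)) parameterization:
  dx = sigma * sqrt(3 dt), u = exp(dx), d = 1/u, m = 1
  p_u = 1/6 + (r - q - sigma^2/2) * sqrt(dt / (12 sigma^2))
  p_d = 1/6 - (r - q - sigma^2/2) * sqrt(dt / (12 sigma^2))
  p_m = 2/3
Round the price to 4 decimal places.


dt = T/N = 0.500000; dx = sigma*sqrt(3*dt) = 0.465403
u = exp(dx) = 1.592656; d = 1/u = 0.627882
p_u = 0.161188, p_m = 0.666667, p_d = 0.172146
Discount per step: exp(-r*dt) = 0.969476
Stock lattice S(k, j) with j the centered position index:
  k=0: S(0,+0) = 27.1200
  k=1: S(1,-1) = 17.0282; S(1,+0) = 27.1200; S(1,+1) = 43.1928
  k=2: S(2,-2) = 10.6917; S(2,-1) = 17.0282; S(2,+0) = 27.1200; S(2,+1) = 43.1928; S(2,+2) = 68.7913
Terminal payoffs V(N, j) = max(K - S_T, 0):
  V(2,-2) = 16.178325; V(2,-1) = 9.841841; V(2,+0) = 0.000000; V(2,+1) = 0.000000; V(2,+2) = 0.000000
Backward induction: V(k, j) = exp(-r*dt) * [p_u * V(k+1, j+1) + p_m * V(k+1, j) + p_d * V(k+1, j-1)]
  V(1,-1) = exp(-r*dt) * [p_u*0.000000 + p_m*9.841841 + p_d*16.178325] = 9.060968
  V(1,+0) = exp(-r*dt) * [p_u*0.000000 + p_m*0.000000 + p_d*9.841841] = 1.642516
  V(1,+1) = exp(-r*dt) * [p_u*0.000000 + p_m*0.000000 + p_d*0.000000] = 0.000000
  V(0,+0) = exp(-r*dt) * [p_u*0.000000 + p_m*1.642516 + p_d*9.060968] = 2.573781

Answer: Price = V(0,0) = 2.5738


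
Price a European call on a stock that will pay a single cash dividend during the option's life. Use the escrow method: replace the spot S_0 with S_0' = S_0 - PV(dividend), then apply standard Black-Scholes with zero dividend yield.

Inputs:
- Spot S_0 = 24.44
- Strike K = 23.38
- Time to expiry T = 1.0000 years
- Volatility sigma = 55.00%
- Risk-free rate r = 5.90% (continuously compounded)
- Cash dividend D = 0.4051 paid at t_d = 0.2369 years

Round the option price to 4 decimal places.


Answer: Price = 6.0531

Derivation:
PV(D) = D * exp(-r * t_d) = 0.4051 * 0.98612013 = 0.39947726
S_0' = S_0 - PV(D) = 24.4400 - 0.39947726 = 24.04052274
d1 = (ln(S_0'/K) + (r + sigma^2/2)*T) / (sigma*sqrt(T)) = 0.43292709
d2 = d1 - sigma*sqrt(T) = -0.11707291
exp(-rT) = 0.94270677
N(d1) = 0.66746613; N(d2) = 0.45340114
C = S_0' * N(d1) - K * exp(-rT) * N(d2) = 24.04052274 * 0.66746613 - 23.3800 * 0.94270677 * 0.45340114 = 6.0531


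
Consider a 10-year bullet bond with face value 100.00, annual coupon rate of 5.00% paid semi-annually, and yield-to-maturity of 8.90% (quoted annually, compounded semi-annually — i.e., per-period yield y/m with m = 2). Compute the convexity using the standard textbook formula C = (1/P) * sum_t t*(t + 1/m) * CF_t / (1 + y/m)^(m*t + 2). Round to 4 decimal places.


Answer: Convexity = 66.4531

Derivation:
Coupon per period c = face * coupon_rate / m = 2.500000
Periods per year m = 2; per-period yield y/m = 0.044500
Number of cashflows N = 20
Cashflows (t years, CF_t, discount factor 1/(1+y/m)^(m*t), PV):
  t = 0.5000: CF_t = 2.500000, DF = 0.957396, PV = 2.393490
  t = 1.0000: CF_t = 2.500000, DF = 0.916607, PV = 2.291517
  t = 1.5000: CF_t = 2.500000, DF = 0.877556, PV = 2.193889
  t = 2.0000: CF_t = 2.500000, DF = 0.840168, PV = 2.100420
  t = 2.5000: CF_t = 2.500000, DF = 0.804374, PV = 2.010934
  t = 3.0000: CF_t = 2.500000, DF = 0.770104, PV = 1.925260
  t = 3.5000: CF_t = 2.500000, DF = 0.737294, PV = 1.843236
  t = 4.0000: CF_t = 2.500000, DF = 0.705883, PV = 1.764706
  t = 4.5000: CF_t = 2.500000, DF = 0.675809, PV = 1.689523
  t = 5.0000: CF_t = 2.500000, DF = 0.647017, PV = 1.617542
  t = 5.5000: CF_t = 2.500000, DF = 0.619451, PV = 1.548628
  t = 6.0000: CF_t = 2.500000, DF = 0.593060, PV = 1.482650
  t = 6.5000: CF_t = 2.500000, DF = 0.567793, PV = 1.419483
  t = 7.0000: CF_t = 2.500000, DF = 0.543603, PV = 1.359007
  t = 7.5000: CF_t = 2.500000, DF = 0.520443, PV = 1.301108
  t = 8.0000: CF_t = 2.500000, DF = 0.498270, PV = 1.245675
  t = 8.5000: CF_t = 2.500000, DF = 0.477042, PV = 1.192605
  t = 9.0000: CF_t = 2.500000, DF = 0.456718, PV = 1.141795
  t = 9.5000: CF_t = 2.500000, DF = 0.437260, PV = 1.093150
  t = 10.0000: CF_t = 102.500000, DF = 0.418631, PV = 42.909651
Price P = sum_t PV_t = 74.524268
Convexity numerator sum_t t*(t + 1/m) * CF_t / (1+y/m)^(m*t + 2):
  t = 0.5000: term = 1.096945
  t = 1.0000: term = 3.150631
  t = 1.5000: term = 6.032802
  t = 2.0000: term = 9.626299
  t = 2.5000: term = 13.824269
  t = 3.0000: term = 18.529417
  t = 3.5000: term = 23.653317
  t = 4.0000: term = 29.115756
  t = 4.5000: term = 34.844131
  t = 5.0000: term = 40.772878
  t = 5.5000: term = 46.842943
  t = 6.0000: term = 53.001285
  t = 6.5000: term = 59.200414
  t = 7.0000: term = 65.397960
  t = 7.5000: term = 71.556272
  t = 8.0000: term = 77.642037
  t = 8.5000: term = 83.625938
  t = 9.0000: term = 89.482320
  t = 9.5000: term = 95.188895
  t = 10.0000: term = 4129.784496
Convexity = (1/P) * sum = 4952.369003 / 74.524268 = 66.453105


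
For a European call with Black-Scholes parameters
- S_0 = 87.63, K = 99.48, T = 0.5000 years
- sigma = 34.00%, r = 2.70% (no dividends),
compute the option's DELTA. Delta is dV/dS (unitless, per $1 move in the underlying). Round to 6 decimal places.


Answer: Delta = 0.362721

Derivation:
d1 = -0.3511958711; d2 = -0.5916121767
phi(d1) = 0.3750830529; exp(-qT) = 1.0000000000; exp(-rT) = 0.9865907163
N(d1) = 0.3627207038
Delta = exp(-qT) * N(d1) = 1.0000000000 * 0.3627207038 = 0.362721


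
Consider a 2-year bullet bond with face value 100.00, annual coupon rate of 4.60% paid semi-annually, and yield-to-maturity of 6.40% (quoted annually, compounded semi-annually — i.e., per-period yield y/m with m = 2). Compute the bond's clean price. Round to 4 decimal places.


Coupon per period c = face * coupon_rate / m = 2.300000
Periods per year m = 2; per-period yield y/m = 0.032000
Number of cashflows N = 4
Cashflows (t years, CF_t, discount factor 1/(1+y/m)^(m*t), PV):
  t = 0.5000: CF_t = 2.300000, DF = 0.968992, PV = 2.228682
  t = 1.0000: CF_t = 2.300000, DF = 0.938946, PV = 2.159576
  t = 1.5000: CF_t = 2.300000, DF = 0.909831, PV = 2.092612
  t = 2.0000: CF_t = 102.300000, DF = 0.881620, PV = 90.189680
Price P = sum_t PV_t = 96.670550

Answer: Price = 96.6705


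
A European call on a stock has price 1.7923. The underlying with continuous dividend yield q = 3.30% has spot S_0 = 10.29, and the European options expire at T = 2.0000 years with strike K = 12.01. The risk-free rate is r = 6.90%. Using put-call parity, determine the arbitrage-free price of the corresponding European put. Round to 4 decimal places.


Answer: Put price = 2.6214

Derivation:
Put-call parity: C - P = S_0 * exp(-qT) - K * exp(-rT).
S_0 * exp(-qT) = 10.2900 * 0.93613086 = 9.63278659
K * exp(-rT) = 12.0100 * 0.87109869 = 10.46189529
P = C - S*exp(-qT) + K*exp(-rT)
P = 1.7923 - 9.63278659 + 10.46189529 = 2.6214


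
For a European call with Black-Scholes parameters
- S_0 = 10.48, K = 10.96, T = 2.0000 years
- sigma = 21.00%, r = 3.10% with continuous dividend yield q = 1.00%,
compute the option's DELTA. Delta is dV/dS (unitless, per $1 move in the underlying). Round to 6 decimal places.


Answer: Delta = 0.544326

Derivation:
d1 = 0.1391195465; d2 = -0.1578653016
phi(d1) = 0.3951002862; exp(-qT) = 0.9801986733; exp(-rT) = 0.9398828868
N(d1) = 0.5553221587
Delta = exp(-qT) * N(d1) = 0.9801986733 * 0.5553221587 = 0.544326


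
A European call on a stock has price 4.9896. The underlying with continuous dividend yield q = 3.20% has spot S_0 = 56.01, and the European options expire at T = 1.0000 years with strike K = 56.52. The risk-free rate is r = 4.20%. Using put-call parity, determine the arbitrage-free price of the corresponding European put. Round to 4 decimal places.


Put-call parity: C - P = S_0 * exp(-qT) - K * exp(-rT).
S_0 * exp(-qT) = 56.0100 * 0.96850658 = 54.24605366
K * exp(-rT) = 56.5200 * 0.95886978 = 54.19532000
P = C - S*exp(-qT) + K*exp(-rT)
P = 4.9896 - 54.24605366 + 54.19532000 = 4.9389

Answer: Put price = 4.9389


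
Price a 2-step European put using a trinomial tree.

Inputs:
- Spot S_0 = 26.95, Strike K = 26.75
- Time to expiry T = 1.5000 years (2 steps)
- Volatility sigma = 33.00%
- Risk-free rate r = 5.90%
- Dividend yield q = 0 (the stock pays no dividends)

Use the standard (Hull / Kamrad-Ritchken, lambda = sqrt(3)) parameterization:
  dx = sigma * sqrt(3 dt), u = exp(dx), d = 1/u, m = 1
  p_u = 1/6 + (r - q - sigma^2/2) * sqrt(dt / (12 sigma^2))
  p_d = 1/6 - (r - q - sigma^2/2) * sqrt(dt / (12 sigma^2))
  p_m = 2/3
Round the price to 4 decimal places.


dt = T/N = 0.750000; dx = sigma*sqrt(3*dt) = 0.495000
u = exp(dx) = 1.640498; d = 1/u = 0.609571
p_u = 0.170114, p_m = 0.666667, p_d = 0.163220
Discount per step: exp(-r*dt) = 0.956715
Stock lattice S(k, j) with j the centered position index:
  k=0: S(0,+0) = 26.9500
  k=1: S(1,-1) = 16.4279; S(1,+0) = 26.9500; S(1,+1) = 44.2114
  k=2: S(2,-2) = 10.0140; S(2,-1) = 16.4279; S(2,+0) = 26.9500; S(2,+1) = 44.2114; S(2,+2) = 72.5288
Terminal payoffs V(N, j) = max(K - S_T, 0):
  V(2,-2) = 16.736008; V(2,-1) = 10.322064; V(2,+0) = 0.000000; V(2,+1) = 0.000000; V(2,+2) = 0.000000
Backward induction: V(k, j) = exp(-r*dt) * [p_u * V(k+1, j+1) + p_m * V(k+1, j) + p_d * V(k+1, j-1)]
  V(1,-1) = exp(-r*dt) * [p_u*0.000000 + p_m*10.322064 + p_d*16.736008] = 9.196920
  V(1,+0) = exp(-r*dt) * [p_u*0.000000 + p_m*0.000000 + p_d*10.322064] = 1.611839
  V(1,+1) = exp(-r*dt) * [p_u*0.000000 + p_m*0.000000 + p_d*0.000000] = 0.000000
  V(0,+0) = exp(-r*dt) * [p_u*0.000000 + p_m*1.611839 + p_d*9.196920] = 2.464189

Answer: Price = V(0,0) = 2.4642


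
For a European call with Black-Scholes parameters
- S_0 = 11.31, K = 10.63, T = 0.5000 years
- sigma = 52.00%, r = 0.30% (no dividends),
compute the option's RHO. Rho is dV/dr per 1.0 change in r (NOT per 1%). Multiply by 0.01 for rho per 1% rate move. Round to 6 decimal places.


Answer: Rho = 2.629950

Derivation:
d1 = 0.3565642996; d2 = -0.0111312266
phi(d1) = 0.3743711541; exp(-qT) = 1.0000000000; exp(-rT) = 0.9985011244
N(d2) = 0.4955593748
Rho = K*T*exp(-rT)*N(d2) = 10.6300 * 0.5000 * 0.9985011244 * 0.4955593748 = 2.629950


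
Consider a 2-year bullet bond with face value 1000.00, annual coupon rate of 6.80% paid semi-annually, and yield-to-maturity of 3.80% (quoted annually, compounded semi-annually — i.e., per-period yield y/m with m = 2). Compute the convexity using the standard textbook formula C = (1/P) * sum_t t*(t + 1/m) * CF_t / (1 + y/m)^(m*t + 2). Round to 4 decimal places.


Answer: Convexity = 4.5156

Derivation:
Coupon per period c = face * coupon_rate / m = 34.000000
Periods per year m = 2; per-period yield y/m = 0.019000
Number of cashflows N = 4
Cashflows (t years, CF_t, discount factor 1/(1+y/m)^(m*t), PV):
  t = 0.5000: CF_t = 34.000000, DF = 0.981354, PV = 33.366045
  t = 1.0000: CF_t = 34.000000, DF = 0.963056, PV = 32.743911
  t = 1.5000: CF_t = 34.000000, DF = 0.945099, PV = 32.133377
  t = 2.0000: CF_t = 1034.000000, DF = 0.927477, PV = 959.011473
Price P = sum_t PV_t = 1057.254805
Convexity numerator sum_t t*(t + 1/m) * CF_t / (1+y/m)^(m*t + 2):
  t = 0.5000: term = 16.066688
  t = 1.0000: term = 47.301340
  t = 1.5000: term = 92.838743
  t = 2.0000: term = 4617.909729
Convexity = (1/P) * sum = 4774.116500 / 1057.254805 = 4.515578


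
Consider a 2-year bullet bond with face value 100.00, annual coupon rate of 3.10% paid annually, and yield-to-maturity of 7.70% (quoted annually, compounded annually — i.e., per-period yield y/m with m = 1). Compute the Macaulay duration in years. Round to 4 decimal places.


Answer: Macaulay duration = 1.9686 years

Derivation:
Coupon per period c = face * coupon_rate / m = 3.100000
Periods per year m = 1; per-period yield y/m = 0.077000
Number of cashflows N = 2
Cashflows (t years, CF_t, discount factor 1/(1+y/m)^(m*t), PV):
  t = 1.0000: CF_t = 3.100000, DF = 0.928505, PV = 2.878366
  t = 2.0000: CF_t = 103.100000, DF = 0.862122, PV = 88.884751
Price P = sum_t PV_t = 91.763117
Macaulay numerator sum_t t * PV_t:
  t * PV_t at t = 1.0000: 2.878366
  t * PV_t at t = 2.0000: 177.769501
Macaulay duration D = (sum_t t * PV_t) / P = 180.647867 / 91.763117 = 1.968633


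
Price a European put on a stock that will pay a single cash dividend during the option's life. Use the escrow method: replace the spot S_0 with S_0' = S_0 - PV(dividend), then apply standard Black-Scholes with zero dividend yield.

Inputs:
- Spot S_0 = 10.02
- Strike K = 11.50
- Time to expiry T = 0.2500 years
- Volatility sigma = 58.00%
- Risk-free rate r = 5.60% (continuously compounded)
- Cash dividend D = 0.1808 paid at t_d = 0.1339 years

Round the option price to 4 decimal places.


Answer: Price = 2.1126

Derivation:
PV(D) = D * exp(-r * t_d) = 0.1808 * 0.99252964 = 0.17944936
S_0' = S_0 - PV(D) = 10.0200 - 0.17944936 = 9.84055064
d1 = (ln(S_0'/K) + (r + sigma^2/2)*T) / (sigma*sqrt(T)) = -0.34408747
d2 = d1 - sigma*sqrt(T) = -0.63408747
exp(-rT) = 0.98609754
N(-d1) = 0.63460975; N(-d2) = 0.73698813
P = K * exp(-rT) * N(-d2) - S_0' * N(-d1) = 11.5000 * 0.98609754 * 0.73698813 - 9.84055064 * 0.63460975 = 2.1126


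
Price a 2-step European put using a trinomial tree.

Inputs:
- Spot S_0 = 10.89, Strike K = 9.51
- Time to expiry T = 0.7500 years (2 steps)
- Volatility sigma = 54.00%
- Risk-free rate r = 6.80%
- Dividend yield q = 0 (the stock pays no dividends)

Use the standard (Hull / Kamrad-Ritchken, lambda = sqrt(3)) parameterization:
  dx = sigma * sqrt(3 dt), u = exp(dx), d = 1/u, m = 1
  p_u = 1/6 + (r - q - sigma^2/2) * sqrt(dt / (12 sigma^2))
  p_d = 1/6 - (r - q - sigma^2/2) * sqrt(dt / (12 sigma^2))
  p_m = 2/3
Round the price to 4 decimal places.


Answer: Price = V(0,0) = 1.0321

Derivation:
dt = T/N = 0.375000; dx = sigma*sqrt(3*dt) = 0.572756
u = exp(dx) = 1.773148; d = 1/u = 0.563969
p_u = 0.141198, p_m = 0.666667, p_d = 0.192136
Discount per step: exp(-r*dt) = 0.974822
Stock lattice S(k, j) with j the centered position index:
  k=0: S(0,+0) = 10.8900
  k=1: S(1,-1) = 6.1416; S(1,+0) = 10.8900; S(1,+1) = 19.3096
  k=2: S(2,-2) = 3.4637; S(2,-1) = 6.1416; S(2,+0) = 10.8900; S(2,+1) = 19.3096; S(2,+2) = 34.2387
Terminal payoffs V(N, j) = max(K - S_T, 0):
  V(2,-2) = 6.046319; V(2,-1) = 3.368381; V(2,+0) = 0.000000; V(2,+1) = 0.000000; V(2,+2) = 0.000000
Backward induction: V(k, j) = exp(-r*dt) * [p_u * V(k+1, j+1) + p_m * V(k+1, j) + p_d * V(k+1, j-1)]
  V(1,-1) = exp(-r*dt) * [p_u*0.000000 + p_m*3.368381 + p_d*6.046319] = 3.321513
  V(1,+0) = exp(-r*dt) * [p_u*0.000000 + p_m*0.000000 + p_d*3.368381] = 0.630891
  V(1,+1) = exp(-r*dt) * [p_u*0.000000 + p_m*0.000000 + p_d*0.000000] = 0.000000
  V(0,+0) = exp(-r*dt) * [p_u*0.000000 + p_m*0.630891 + p_d*3.321513] = 1.032118


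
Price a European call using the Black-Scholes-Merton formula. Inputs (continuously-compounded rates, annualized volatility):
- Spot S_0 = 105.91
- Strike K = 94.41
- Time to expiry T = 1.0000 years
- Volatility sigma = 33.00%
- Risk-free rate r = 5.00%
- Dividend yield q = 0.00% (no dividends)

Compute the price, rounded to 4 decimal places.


Answer: Price = 22.4279

Derivation:
d1 = (ln(S/K) + (r - q + 0.5*sigma^2) * T) / (sigma * sqrt(T)) = 0.66482629
d2 = d1 - sigma * sqrt(T) = 0.33482629
exp(-rT) = 0.95122942; exp(-qT) = 1.00000000
C = S_0 * exp(-qT) * N(d1) - K * exp(-rT) * N(d2)
N(d1) = 0.74691920; N(d2) = 0.63112194
C = 105.9100 * 1.00000000 * 0.74691920 - 94.4100 * 0.95122942 * 0.63112194 = 22.4279


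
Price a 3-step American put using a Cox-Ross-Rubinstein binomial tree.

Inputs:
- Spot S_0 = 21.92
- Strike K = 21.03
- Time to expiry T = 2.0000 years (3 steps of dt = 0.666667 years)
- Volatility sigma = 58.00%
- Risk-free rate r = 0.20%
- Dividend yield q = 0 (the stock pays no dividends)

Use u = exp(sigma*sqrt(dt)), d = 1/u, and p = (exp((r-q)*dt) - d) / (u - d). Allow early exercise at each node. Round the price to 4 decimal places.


dt = T/N = 0.666667
u = exp(sigma*sqrt(dt)) = 1.605713; d = 1/u = 0.622776
p = (exp((r-q)*dt) - d) / (u - d) = 0.385129
Discount per step: exp(-r*dt) = 0.998668
Stock lattice S(k, i) with i counting down-moves:
  k=0: S(0,0) = 21.9200
  k=1: S(1,0) = 35.1972; S(1,1) = 13.6513
  k=2: S(2,0) = 56.5167; S(2,1) = 21.9200; S(2,2) = 8.5017
  k=3: S(3,0) = 90.7495; S(3,1) = 35.1972; S(3,2) = 13.6513; S(3,3) = 5.2946
Terminal payoffs V(N, i) = max(K - S_T, 0):
  V(3,0) = 0.000000; V(3,1) = 0.000000; V(3,2) = 7.378745; V(3,3) = 15.735358
Backward induction: V(k, i) = exp(-r*dt) * [p * V(k+1, i) + (1-p) * V(k+1, i+1)]; then take max(V_cont, immediate exercise) for American.
  V(2,0) = exp(-r*dt) * [p*0.000000 + (1-p)*0.000000] = 0.000000; exercise = 0.000000; V(2,0) = max -> 0.000000
  V(2,1) = exp(-r*dt) * [p*0.000000 + (1-p)*7.378745] = 4.530928; exercise = 0.000000; V(2,1) = max -> 4.530928
  V(2,2) = exp(-r*dt) * [p*7.378745 + (1-p)*15.735358] = 12.500302; exercise = 12.528323; V(2,2) = max -> 12.528323
  V(1,0) = exp(-r*dt) * [p*0.000000 + (1-p)*4.530928] = 2.782222; exercise = 0.000000; V(1,0) = max -> 2.782222
  V(1,1) = exp(-r*dt) * [p*4.530928 + (1-p)*12.528323] = 9.435701; exercise = 7.378745; V(1,1) = max -> 9.435701
  V(0,0) = exp(-r*dt) * [p*2.782222 + (1-p)*9.435701] = 6.864092; exercise = 0.000000; V(0,0) = max -> 6.864092

Answer: Price = V(0,0) = 6.8641


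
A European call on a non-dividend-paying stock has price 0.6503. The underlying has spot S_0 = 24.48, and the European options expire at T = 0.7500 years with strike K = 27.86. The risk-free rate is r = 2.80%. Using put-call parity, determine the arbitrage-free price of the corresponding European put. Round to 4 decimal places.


Put-call parity: C - P = S_0 * exp(-qT) - K * exp(-rT).
S_0 * exp(-qT) = 24.4800 * 1.00000000 = 24.48000000
K * exp(-rT) = 27.8600 * 0.97921896 = 27.28104035
P = C - S*exp(-qT) + K*exp(-rT)
P = 0.6503 - 24.48000000 + 27.28104035 = 3.4513

Answer: Put price = 3.4513


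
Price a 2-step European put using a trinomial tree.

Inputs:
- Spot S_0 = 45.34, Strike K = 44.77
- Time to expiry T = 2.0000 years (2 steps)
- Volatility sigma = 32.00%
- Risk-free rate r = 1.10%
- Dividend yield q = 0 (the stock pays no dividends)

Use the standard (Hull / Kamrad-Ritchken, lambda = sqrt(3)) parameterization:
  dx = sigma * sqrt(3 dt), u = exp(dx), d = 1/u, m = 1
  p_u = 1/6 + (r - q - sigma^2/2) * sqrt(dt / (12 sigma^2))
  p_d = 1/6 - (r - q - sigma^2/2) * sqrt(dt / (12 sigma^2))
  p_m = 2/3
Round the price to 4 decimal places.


dt = T/N = 1.000000; dx = sigma*sqrt(3*dt) = 0.554256
u = exp(dx) = 1.740646; d = 1/u = 0.574499
p_u = 0.130402, p_m = 0.666667, p_d = 0.202931
Discount per step: exp(-r*dt) = 0.989060
Stock lattice S(k, j) with j the centered position index:
  k=0: S(0,+0) = 45.3400
  k=1: S(1,-1) = 26.0478; S(1,+0) = 45.3400; S(1,+1) = 78.9209
  k=2: S(2,-2) = 14.9644; S(2,-1) = 26.0478; S(2,+0) = 45.3400; S(2,+1) = 78.9209; S(2,+2) = 137.3733
Terminal payoffs V(N, j) = max(K - S_T, 0):
  V(2,-2) = 29.805554; V(2,-1) = 18.722198; V(2,+0) = 0.000000; V(2,+1) = 0.000000; V(2,+2) = 0.000000
Backward induction: V(k, j) = exp(-r*dt) * [p_u * V(k+1, j+1) + p_m * V(k+1, j) + p_d * V(k+1, j-1)]
  V(1,-1) = exp(-r*dt) * [p_u*0.000000 + p_m*18.722198 + p_d*29.805554] = 18.327238
  V(1,+0) = exp(-r*dt) * [p_u*0.000000 + p_m*0.000000 + p_d*18.722198] = 3.757760
  V(1,+1) = exp(-r*dt) * [p_u*0.000000 + p_m*0.000000 + p_d*0.000000] = 0.000000
  V(0,+0) = exp(-r*dt) * [p_u*0.000000 + p_m*3.757760 + p_d*18.327238] = 6.156254

Answer: Price = V(0,0) = 6.1563


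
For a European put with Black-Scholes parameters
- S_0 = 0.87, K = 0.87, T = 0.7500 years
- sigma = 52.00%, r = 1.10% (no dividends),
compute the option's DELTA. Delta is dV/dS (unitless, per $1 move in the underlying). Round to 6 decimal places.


d1 = 0.2434863731; d2 = -0.2068468368
phi(d1) = 0.3872900668; exp(-qT) = 1.0000000000; exp(-rT) = 0.9917839379
N(-d1) = 0.4038143201
Delta = -exp(-qT) * N(-d1) = -1.0000000000 * 0.4038143201 = -0.403814

Answer: Delta = -0.403814


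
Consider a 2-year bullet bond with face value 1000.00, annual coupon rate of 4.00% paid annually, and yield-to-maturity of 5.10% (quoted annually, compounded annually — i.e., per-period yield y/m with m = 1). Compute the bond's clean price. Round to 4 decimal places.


Answer: Price = 979.5754

Derivation:
Coupon per period c = face * coupon_rate / m = 40.000000
Periods per year m = 1; per-period yield y/m = 0.051000
Number of cashflows N = 2
Cashflows (t years, CF_t, discount factor 1/(1+y/m)^(m*t), PV):
  t = 1.0000: CF_t = 40.000000, DF = 0.951475, PV = 38.058991
  t = 2.0000: CF_t = 1040.000000, DF = 0.905304, PV = 941.516439
Price P = sum_t PV_t = 979.575430


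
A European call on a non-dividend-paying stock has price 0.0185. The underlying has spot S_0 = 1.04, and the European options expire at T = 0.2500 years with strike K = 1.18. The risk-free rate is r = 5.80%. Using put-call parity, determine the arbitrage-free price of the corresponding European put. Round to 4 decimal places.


Put-call parity: C - P = S_0 * exp(-qT) - K * exp(-rT).
S_0 * exp(-qT) = 1.0400 * 1.00000000 = 1.04000000
K * exp(-rT) = 1.1800 * 0.98560462 = 1.16301345
P = C - S*exp(-qT) + K*exp(-rT)
P = 0.0185 - 1.04000000 + 1.16301345 = 0.1415

Answer: Put price = 0.1415


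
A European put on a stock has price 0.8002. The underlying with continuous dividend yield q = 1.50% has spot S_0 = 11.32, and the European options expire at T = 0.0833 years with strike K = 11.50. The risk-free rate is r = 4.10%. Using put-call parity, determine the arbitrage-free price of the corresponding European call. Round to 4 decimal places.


Put-call parity: C - P = S_0 * exp(-qT) - K * exp(-rT).
S_0 * exp(-qT) = 11.3200 * 0.99875128 = 11.30586449
K * exp(-rT) = 11.5000 * 0.99659053 = 11.46079104
C = P + S*exp(-qT) - K*exp(-rT)
C = 0.8002 + 11.30586449 - 11.46079104 = 0.6453

Answer: Call price = 0.6453


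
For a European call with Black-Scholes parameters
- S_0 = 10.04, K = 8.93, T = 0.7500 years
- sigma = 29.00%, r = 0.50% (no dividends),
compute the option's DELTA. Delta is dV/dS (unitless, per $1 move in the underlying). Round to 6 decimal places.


d1 = 0.6070070379; d2 = 0.3558596708
phi(d1) = 0.3318184473; exp(-qT) = 1.0000000000; exp(-rT) = 0.9962570225
N(d1) = 0.7280768792
Delta = exp(-qT) * N(d1) = 1.0000000000 * 0.7280768792 = 0.728077

Answer: Delta = 0.728077


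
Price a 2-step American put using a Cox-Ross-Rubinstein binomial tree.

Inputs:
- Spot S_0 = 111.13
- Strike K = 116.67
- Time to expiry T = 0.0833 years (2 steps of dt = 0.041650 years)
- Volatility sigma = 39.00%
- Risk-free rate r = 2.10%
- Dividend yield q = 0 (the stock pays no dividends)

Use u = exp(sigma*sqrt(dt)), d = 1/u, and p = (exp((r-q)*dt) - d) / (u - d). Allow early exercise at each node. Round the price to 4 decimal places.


dt = T/N = 0.041650
u = exp(sigma*sqrt(dt)) = 1.082846; d = 1/u = 0.923493
p = (exp((r-q)*dt) - d) / (u - d) = 0.485604
Discount per step: exp(-r*dt) = 0.999126
Stock lattice S(k, i) with i counting down-moves:
  k=0: S(0,0) = 111.1300
  k=1: S(1,0) = 120.3366; S(1,1) = 102.6277
  k=2: S(2,0) = 130.3060; S(2,1) = 111.1300; S(2,2) = 94.7760
Terminal payoffs V(N, i) = max(K - S_T, 0):
  V(2,0) = 0.000000; V(2,1) = 5.540000; V(2,2) = 21.894049
Backward induction: V(k, i) = exp(-r*dt) * [p * V(k+1, i) + (1-p) * V(k+1, i+1)]; then take max(V_cont, immediate exercise) for American.
  V(1,0) = exp(-r*dt) * [p*0.000000 + (1-p)*5.540000] = 2.847265; exercise = 0.000000; V(1,0) = max -> 2.847265
  V(1,1) = exp(-r*dt) * [p*5.540000 + (1-p)*21.894049] = 13.940267; exercise = 14.042267; V(1,1) = max -> 14.042267
  V(0,0) = exp(-r*dt) * [p*2.847265 + (1-p)*14.042267] = 8.598411; exercise = 5.540000; V(0,0) = max -> 8.598411

Answer: Price = V(0,0) = 8.5984


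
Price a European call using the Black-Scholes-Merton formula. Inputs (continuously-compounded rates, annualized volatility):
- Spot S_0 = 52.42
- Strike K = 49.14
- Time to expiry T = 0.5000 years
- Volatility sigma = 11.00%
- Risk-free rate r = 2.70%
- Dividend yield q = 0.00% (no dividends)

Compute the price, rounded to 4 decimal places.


d1 = (ln(S/K) + (r - q + 0.5*sigma^2) * T) / (sigma * sqrt(T)) = 1.04317317
d2 = d1 - sigma * sqrt(T) = 0.96539143
exp(-rT) = 0.98659072; exp(-qT) = 1.00000000
C = S_0 * exp(-qT) * N(d1) - K * exp(-rT) * N(d2)
N(d1) = 0.85156595; N(d2) = 0.83282560
C = 52.4200 * 1.00000000 * 0.85156595 - 49.1400 * 0.98659072 * 0.83282560 = 4.2628

Answer: Price = 4.2628


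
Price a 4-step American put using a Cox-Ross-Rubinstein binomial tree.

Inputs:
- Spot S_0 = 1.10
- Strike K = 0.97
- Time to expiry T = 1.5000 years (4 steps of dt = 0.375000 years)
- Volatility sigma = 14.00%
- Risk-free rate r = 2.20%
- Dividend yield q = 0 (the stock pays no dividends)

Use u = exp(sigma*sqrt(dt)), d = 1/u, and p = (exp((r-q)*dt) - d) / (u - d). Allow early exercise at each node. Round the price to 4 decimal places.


dt = T/N = 0.375000
u = exp(sigma*sqrt(dt)) = 1.089514; d = 1/u = 0.917840
p = (exp((r-q)*dt) - d) / (u - d) = 0.526835
Discount per step: exp(-r*dt) = 0.991784
Stock lattice S(k, i) with i counting down-moves:
  k=0: S(0,0) = 1.1000
  k=1: S(1,0) = 1.1985; S(1,1) = 1.0096
  k=2: S(2,0) = 1.3057; S(2,1) = 1.1000; S(2,2) = 0.9267
  k=3: S(3,0) = 1.4226; S(3,1) = 1.1985; S(3,2) = 1.0096; S(3,3) = 0.8505
  k=4: S(4,0) = 1.5500; S(4,1) = 1.3057; S(4,2) = 1.1000; S(4,3) = 0.9267; S(4,4) = 0.7807
Terminal payoffs V(N, i) = max(K - S_T, 0):
  V(4,0) = 0.000000; V(4,1) = 0.000000; V(4,2) = 0.000000; V(4,3) = 0.043327; V(4,4) = 0.189342
Backward induction: V(k, i) = exp(-r*dt) * [p * V(k+1, i) + (1-p) * V(k+1, i+1)]; then take max(V_cont, immediate exercise) for American.
  V(3,0) = exp(-r*dt) * [p*0.000000 + (1-p)*0.000000] = 0.000000; exercise = 0.000000; V(3,0) = max -> 0.000000
  V(3,1) = exp(-r*dt) * [p*0.000000 + (1-p)*0.000000] = 0.000000; exercise = 0.000000; V(3,1) = max -> 0.000000
  V(3,2) = exp(-r*dt) * [p*0.000000 + (1-p)*0.043327] = 0.020332; exercise = 0.000000; V(3,2) = max -> 0.020332
  V(3,3) = exp(-r*dt) * [p*0.043327 + (1-p)*0.189342] = 0.111492; exercise = 0.119462; V(3,3) = max -> 0.119462
  V(2,0) = exp(-r*dt) * [p*0.000000 + (1-p)*0.000000] = 0.000000; exercise = 0.000000; V(2,0) = max -> 0.000000
  V(2,1) = exp(-r*dt) * [p*0.000000 + (1-p)*0.020332] = 0.009541; exercise = 0.000000; V(2,1) = max -> 0.009541
  V(2,2) = exp(-r*dt) * [p*0.020332 + (1-p)*0.119462] = 0.066685; exercise = 0.043327; V(2,2) = max -> 0.066685
  V(1,0) = exp(-r*dt) * [p*0.000000 + (1-p)*0.009541] = 0.004478; exercise = 0.000000; V(1,0) = max -> 0.004478
  V(1,1) = exp(-r*dt) * [p*0.009541 + (1-p)*0.066685] = 0.036279; exercise = 0.000000; V(1,1) = max -> 0.036279
  V(0,0) = exp(-r*dt) * [p*0.004478 + (1-p)*0.036279] = 0.019364; exercise = 0.000000; V(0,0) = max -> 0.019364

Answer: Price = V(0,0) = 0.0194


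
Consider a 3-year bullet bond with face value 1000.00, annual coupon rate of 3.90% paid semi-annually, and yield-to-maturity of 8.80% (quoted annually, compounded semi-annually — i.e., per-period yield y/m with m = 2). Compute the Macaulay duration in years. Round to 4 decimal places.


Answer: Macaulay duration = 2.8483 years

Derivation:
Coupon per period c = face * coupon_rate / m = 19.500000
Periods per year m = 2; per-period yield y/m = 0.044000
Number of cashflows N = 6
Cashflows (t years, CF_t, discount factor 1/(1+y/m)^(m*t), PV):
  t = 0.5000: CF_t = 19.500000, DF = 0.957854, PV = 18.678161
  t = 1.0000: CF_t = 19.500000, DF = 0.917485, PV = 17.890959
  t = 1.5000: CF_t = 19.500000, DF = 0.878817, PV = 17.136934
  t = 2.0000: CF_t = 19.500000, DF = 0.841779, PV = 16.414687
  t = 2.5000: CF_t = 19.500000, DF = 0.806302, PV = 15.722881
  t = 3.0000: CF_t = 1019.500000, DF = 0.772320, PV = 787.379744
Price P = sum_t PV_t = 873.223366
Macaulay numerator sum_t t * PV_t:
  t * PV_t at t = 0.5000: 9.339080
  t * PV_t at t = 1.0000: 17.890959
  t * PV_t at t = 1.5000: 25.705400
  t * PV_t at t = 2.0000: 32.829375
  t * PV_t at t = 2.5000: 39.307202
  t * PV_t at t = 3.0000: 2362.139233
Macaulay duration D = (sum_t t * PV_t) / P = 2487.211249 / 873.223366 = 2.848310


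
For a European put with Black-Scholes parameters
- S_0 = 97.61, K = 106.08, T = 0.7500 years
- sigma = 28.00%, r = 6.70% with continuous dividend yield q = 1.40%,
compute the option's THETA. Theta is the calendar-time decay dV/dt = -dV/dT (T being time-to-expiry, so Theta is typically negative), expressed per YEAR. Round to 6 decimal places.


d1 = -0.0579972233; d2 = -0.3004843364
phi(d1) = 0.3982718876; exp(-qT) = 0.9895549326; exp(-rT) = 0.9509916469
Theta = -S*exp(-qT)*phi(d1)*sigma/(2*sqrt(T)) + r*K*exp(-rT)*N(-d2) - q*S*exp(-qT)*N(-d1)
N(-d1) = 0.5231245799; N(-d2) = 0.6180961288; sqrt(T) = 0.8660254038
Term 1 = -97.6100 * 0.9895549326 * 0.3982718876 * 0.2800 / (2 * 0.8660254038) = -6.2188671180
Term 2 = 0.0670 * 106.0800 * 0.9509916469 * 0.6180961288 = 4.1777364532
Term 3 = -0.0140 * 97.6100 * 0.9895549326 * 0.5231245799 = -0.7074037912
Theta = -6.2188671180 + (4.1777364532) + (-0.7074037912) = -2.748534

Answer: Theta = -2.748534


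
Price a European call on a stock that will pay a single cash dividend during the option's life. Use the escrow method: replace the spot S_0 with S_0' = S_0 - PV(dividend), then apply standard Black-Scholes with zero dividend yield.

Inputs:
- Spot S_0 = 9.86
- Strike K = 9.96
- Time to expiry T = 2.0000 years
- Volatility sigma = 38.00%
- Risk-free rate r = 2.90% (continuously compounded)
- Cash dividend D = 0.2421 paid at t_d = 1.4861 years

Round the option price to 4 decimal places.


Answer: Price = 2.1320

Derivation:
PV(D) = D * exp(-r * t_d) = 0.2421 * 0.95781857 = 0.23188788
S_0' = S_0 - PV(D) = 9.8600 - 0.23188788 = 9.62811212
d1 = (ln(S_0'/K) + (r + sigma^2/2)*T) / (sigma*sqrt(T)) = 0.31356482
d2 = d1 - sigma*sqrt(T) = -0.22383634
exp(-rT) = 0.94364995
N(d1) = 0.62307421; N(d2) = 0.41144233
C = S_0' * N(d1) - K * exp(-rT) * N(d2) = 9.62811212 * 0.62307421 - 9.9600 * 0.94364995 * 0.41144233 = 2.1320


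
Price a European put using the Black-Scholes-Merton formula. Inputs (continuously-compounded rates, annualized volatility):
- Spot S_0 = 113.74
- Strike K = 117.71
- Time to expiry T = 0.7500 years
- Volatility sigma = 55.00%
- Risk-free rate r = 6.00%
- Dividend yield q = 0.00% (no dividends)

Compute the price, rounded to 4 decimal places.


d1 = (ln(S/K) + (r - q + 0.5*sigma^2) * T) / (sigma * sqrt(T)) = 0.26060262
d2 = d1 - sigma * sqrt(T) = -0.21571135
exp(-rT) = 0.95599748; exp(-qT) = 1.00000000
P = K * exp(-rT) * N(-d2) - S_0 * exp(-qT) * N(-d1)
N(-d1) = 0.39719948; N(-d2) = 0.58539362
P = 117.7100 * 0.95599748 * 0.58539362 - 113.7400 * 1.00000000 * 0.39719948 = 20.6971

Answer: Price = 20.6971


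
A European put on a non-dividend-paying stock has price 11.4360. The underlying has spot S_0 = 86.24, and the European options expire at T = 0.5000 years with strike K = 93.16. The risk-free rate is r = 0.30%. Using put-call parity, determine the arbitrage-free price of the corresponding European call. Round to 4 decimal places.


Answer: Call price = 4.6556

Derivation:
Put-call parity: C - P = S_0 * exp(-qT) - K * exp(-rT).
S_0 * exp(-qT) = 86.2400 * 1.00000000 = 86.24000000
K * exp(-rT) = 93.1600 * 0.99850112 = 93.02036475
C = P + S*exp(-qT) - K*exp(-rT)
C = 11.4360 + 86.24000000 - 93.02036475 = 4.6556


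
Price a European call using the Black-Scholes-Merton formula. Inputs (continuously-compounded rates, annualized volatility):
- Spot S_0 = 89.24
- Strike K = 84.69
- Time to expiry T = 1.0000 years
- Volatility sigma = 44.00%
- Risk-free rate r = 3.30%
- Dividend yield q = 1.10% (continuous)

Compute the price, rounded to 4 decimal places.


d1 = (ln(S/K) + (r - q + 0.5*sigma^2) * T) / (sigma * sqrt(T)) = 0.38893600
d2 = d1 - sigma * sqrt(T) = -0.05106400
exp(-rT) = 0.96753856; exp(-qT) = 0.98906028
C = S_0 * exp(-qT) * N(d1) - K * exp(-rT) * N(d2)
N(d1) = 0.65133825; N(d2) = 0.47963726
C = 89.2400 * 0.98906028 * 0.65133825 - 84.6900 * 0.96753856 * 0.47963726 = 18.1877

Answer: Price = 18.1877


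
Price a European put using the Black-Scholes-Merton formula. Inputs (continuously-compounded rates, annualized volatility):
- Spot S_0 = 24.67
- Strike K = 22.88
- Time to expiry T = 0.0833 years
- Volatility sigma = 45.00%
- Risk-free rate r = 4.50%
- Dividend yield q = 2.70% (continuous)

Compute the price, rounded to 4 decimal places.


Answer: Price = 0.5255

Derivation:
d1 = (ln(S/K) + (r - q + 0.5*sigma^2) * T) / (sigma * sqrt(T)) = 0.65644992
d2 = d1 - sigma * sqrt(T) = 0.52657209
exp(-rT) = 0.99625852; exp(-qT) = 0.99775343
P = K * exp(-rT) * N(-d2) - S_0 * exp(-qT) * N(-d1)
N(-d1) = 0.25576734; N(-d2) = 0.29924539
P = 22.8800 * 0.99625852 * 0.29924539 - 24.6700 * 0.99775343 * 0.25576734 = 0.5255
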